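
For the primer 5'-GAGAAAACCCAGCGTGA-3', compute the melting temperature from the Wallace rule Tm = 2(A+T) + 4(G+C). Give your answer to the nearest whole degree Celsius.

Base counts: A=7, T=1, G=5, C=4 (length 17).
Tm = 2·(7+1) + 4·(5+4) = 2·8 + 4·9 = 16 + 36 = 52°C.

52°C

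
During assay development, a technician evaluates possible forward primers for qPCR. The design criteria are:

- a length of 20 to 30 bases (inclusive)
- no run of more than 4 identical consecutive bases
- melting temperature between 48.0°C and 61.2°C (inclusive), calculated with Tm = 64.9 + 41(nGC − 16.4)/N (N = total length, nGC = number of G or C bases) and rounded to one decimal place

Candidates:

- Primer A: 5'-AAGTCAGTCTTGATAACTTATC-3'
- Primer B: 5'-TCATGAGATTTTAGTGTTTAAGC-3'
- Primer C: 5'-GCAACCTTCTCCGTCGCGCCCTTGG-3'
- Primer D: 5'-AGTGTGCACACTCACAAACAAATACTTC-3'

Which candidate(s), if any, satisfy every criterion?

Primer B and Primer D.

Primer A (22 nt, A=7 T=8 G=3 C=4): length 22 ✓; longest run = 2 ✓; Tm = 64.9 + 41·(7 − 16.4)/22 = 47.4°C, outside 48.0–61.2°C ✗ — fails.
Primer B (23 nt, A=6 T=10 G=5 C=2): length 23 ✓; longest run = 4 ✓; Tm = 64.9 + 41·(7 − 16.4)/23 = 48.1°C ✓ — passes.
Primer C (25 nt, A=2 T=6 G=6 C=11): length 25 ✓; longest run = 3 ✓; Tm = 64.9 + 41·(17 − 16.4)/25 = 65.9°C, outside 48.0–61.2°C ✗ — fails.
Primer D (28 nt, A=11 T=6 G=3 C=8): length 28 ✓; longest run = 3 ✓; Tm = 64.9 + 41·(11 − 16.4)/28 = 57.0°C ✓ — passes.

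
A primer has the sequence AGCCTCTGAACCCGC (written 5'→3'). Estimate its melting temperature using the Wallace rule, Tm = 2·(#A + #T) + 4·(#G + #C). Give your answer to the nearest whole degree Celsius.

50°C

Base counts: A=3, T=2, G=3, C=7 (length 15).
Tm = 2·(3+2) + 4·(3+7) = 2·5 + 4·10 = 10 + 40 = 50°C.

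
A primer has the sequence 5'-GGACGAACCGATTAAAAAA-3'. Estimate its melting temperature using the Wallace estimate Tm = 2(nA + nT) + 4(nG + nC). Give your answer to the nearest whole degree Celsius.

52°C

Base counts: A=10, T=2, G=4, C=3 (length 19).
Tm = 2·(10+2) + 4·(4+3) = 2·12 + 4·7 = 24 + 28 = 52°C.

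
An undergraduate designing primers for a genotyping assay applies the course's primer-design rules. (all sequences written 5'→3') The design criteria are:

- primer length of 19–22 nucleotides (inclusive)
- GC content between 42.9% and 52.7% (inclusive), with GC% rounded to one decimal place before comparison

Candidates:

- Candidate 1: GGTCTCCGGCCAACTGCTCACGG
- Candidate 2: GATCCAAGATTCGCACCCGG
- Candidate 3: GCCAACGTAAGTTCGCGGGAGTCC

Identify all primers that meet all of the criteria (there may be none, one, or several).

None of the candidates satisfy all criteria.

Candidate 1 (23 nt, A=3 T=4 G=7 C=9): length 23, outside 19–22 ✗; GC 16/23 = 69.6%, outside 42.9–52.7% ✗ — fails.
Candidate 2 (20 nt, A=5 T=3 G=5 C=7): length 20 ✓; GC 12/20 = 60.0%, outside 42.9–52.7% ✗ — fails.
Candidate 3 (24 nt, A=5 T=4 G=8 C=7): length 24, outside 19–22 ✗; GC 15/24 = 62.5%, outside 42.9–52.7% ✗ — fails.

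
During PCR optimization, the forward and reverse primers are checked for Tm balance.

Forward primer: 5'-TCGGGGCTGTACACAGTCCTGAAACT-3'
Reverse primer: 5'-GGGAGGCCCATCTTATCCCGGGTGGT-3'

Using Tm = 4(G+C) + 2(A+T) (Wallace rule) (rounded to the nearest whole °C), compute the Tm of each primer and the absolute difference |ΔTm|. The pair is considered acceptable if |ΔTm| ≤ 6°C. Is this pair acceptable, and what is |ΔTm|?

Forward: A=6 T=6 G=7 C=7 → Tm = 2·12 + 4·14 = 80°C.
Reverse: A=3 T=6 G=10 C=7 → Tm = 2·9 + 4·17 = 86°C.
|ΔTm| = |80 − 86| = 6°C, ≤ 6°C.

|ΔTm| = 6°C; the pair is acceptable.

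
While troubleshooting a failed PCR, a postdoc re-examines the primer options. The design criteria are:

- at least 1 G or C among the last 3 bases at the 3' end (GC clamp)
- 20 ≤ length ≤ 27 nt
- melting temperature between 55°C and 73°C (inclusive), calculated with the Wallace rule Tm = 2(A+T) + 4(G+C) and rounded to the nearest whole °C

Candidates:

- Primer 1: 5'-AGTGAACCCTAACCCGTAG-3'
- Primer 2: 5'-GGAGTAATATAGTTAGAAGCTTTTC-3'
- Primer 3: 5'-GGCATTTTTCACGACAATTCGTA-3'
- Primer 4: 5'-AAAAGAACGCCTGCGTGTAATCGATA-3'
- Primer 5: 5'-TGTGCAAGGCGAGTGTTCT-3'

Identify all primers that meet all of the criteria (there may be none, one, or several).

Primer 2 and Primer 3.

Primer 1 (19 nt, A=6 T=3 G=4 C=6): 3' end TAG has 1 G/C ✓; length 19, outside 20–27 ✗; Tm = 2·9 + 4·10 = 58°C ✓ — fails.
Primer 2 (25 nt, A=8 T=9 G=6 C=2): 3' end TTC has 1 G/C ✓; length 25 ✓; Tm = 2·17 + 4·8 = 66°C ✓ — passes.
Primer 3 (23 nt, A=6 T=8 G=4 C=5): 3' end GTA has 1 G/C ✓; length 23 ✓; Tm = 2·14 + 4·9 = 64°C ✓ — passes.
Primer 4 (26 nt, A=10 T=5 G=6 C=5): 3' end ATA has 0 G/C, need ≥1 ✗; length 26 ✓; Tm = 2·15 + 4·11 = 74°C, outside 55–73°C ✗ — fails.
Primer 5 (19 nt, A=3 T=6 G=7 C=3): 3' end TCT has 1 G/C ✓; length 19, outside 20–27 ✗; Tm = 2·9 + 4·10 = 58°C ✓ — fails.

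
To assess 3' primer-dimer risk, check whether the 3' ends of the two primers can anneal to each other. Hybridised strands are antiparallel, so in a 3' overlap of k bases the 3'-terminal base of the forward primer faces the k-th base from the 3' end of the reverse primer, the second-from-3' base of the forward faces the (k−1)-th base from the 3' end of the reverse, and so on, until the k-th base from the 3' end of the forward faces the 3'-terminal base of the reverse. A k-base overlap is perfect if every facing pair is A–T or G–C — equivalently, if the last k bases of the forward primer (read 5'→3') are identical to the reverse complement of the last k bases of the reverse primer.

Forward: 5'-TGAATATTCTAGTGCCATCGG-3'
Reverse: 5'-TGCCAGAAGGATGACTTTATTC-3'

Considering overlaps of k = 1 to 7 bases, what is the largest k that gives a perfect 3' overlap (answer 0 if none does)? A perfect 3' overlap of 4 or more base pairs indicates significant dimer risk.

Last 7 bases (5'→3') — forward …CCATCGG, reverse …TTTATTC.
Reverse complement of the reverse primer's last 7 bases: GAATAAA; its first k bases are the reverse complement of the reverse primer's last k bases, so a perfect k-base overlap needs the forward primer's last k bases to equal them.
Comparing (forward last k vs required): k=1: G vs G ✓; k=2: GG vs GA ✗; k=3: CGG vs GAA ✗; k=4: TCGG vs GAAT ✗; k=5: ATCGG vs GAATA ✗; k=6: CATCGG vs GAATAA ✗; k=7: CCATCGG vs GAATAAA ✗.
Only k = 1 is perfect, so the longest perfect 3' overlap is 1.

Longest perfect overlap: 1 complementary base pair; below the dimer-risk threshold (threshold 4).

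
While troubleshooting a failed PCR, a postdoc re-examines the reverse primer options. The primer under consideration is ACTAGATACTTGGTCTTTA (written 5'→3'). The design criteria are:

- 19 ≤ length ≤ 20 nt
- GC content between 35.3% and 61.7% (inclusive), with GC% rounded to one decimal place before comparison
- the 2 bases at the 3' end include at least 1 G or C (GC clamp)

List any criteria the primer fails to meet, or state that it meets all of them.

Base counts: A=5, T=8, G=3, C=3 (length 19).
length: length 19 ✓
GC content: GC 6/19 = 31.6%, outside 35.3–61.7% ✗
GC clamp: 3' end TA has 0 G/C, need ≥1 ✗

Fails: GC content, GC clamp.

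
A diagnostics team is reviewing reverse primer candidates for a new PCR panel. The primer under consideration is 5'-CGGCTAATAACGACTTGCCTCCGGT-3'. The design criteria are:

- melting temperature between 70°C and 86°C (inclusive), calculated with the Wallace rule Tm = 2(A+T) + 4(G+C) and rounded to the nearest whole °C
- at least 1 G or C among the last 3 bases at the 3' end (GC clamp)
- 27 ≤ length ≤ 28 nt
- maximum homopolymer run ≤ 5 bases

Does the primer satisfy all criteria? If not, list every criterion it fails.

Fails: length.

Base counts: A=5, T=6, G=6, C=8 (length 25).
Tm: Tm = 2·11 + 4·14 = 78°C ✓
GC clamp: 3' end GGT has 2 G/C ✓
length: length 25, outside 27–28 ✗
homopolymer run: longest run = 2 ✓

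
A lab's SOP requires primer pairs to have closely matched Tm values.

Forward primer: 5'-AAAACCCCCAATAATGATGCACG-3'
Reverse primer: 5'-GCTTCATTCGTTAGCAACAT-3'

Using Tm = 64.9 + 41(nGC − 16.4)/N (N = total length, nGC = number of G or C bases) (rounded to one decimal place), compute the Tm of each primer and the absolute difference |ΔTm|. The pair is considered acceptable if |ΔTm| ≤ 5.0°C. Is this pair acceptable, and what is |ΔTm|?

|ΔTm| = 5.8°C; the pair is not acceptable.

Forward: G+C = 10, N = 23 → Tm = 64.9 + 41·(10 − 16.4)/23 = 53.5°C.
Reverse: G+C = 8, N = 20 → Tm = 64.9 + 41·(8 − 16.4)/20 = 47.7°C.
|ΔTm| = |53.5 − 47.7| = 5.8°C, > 5.0°C.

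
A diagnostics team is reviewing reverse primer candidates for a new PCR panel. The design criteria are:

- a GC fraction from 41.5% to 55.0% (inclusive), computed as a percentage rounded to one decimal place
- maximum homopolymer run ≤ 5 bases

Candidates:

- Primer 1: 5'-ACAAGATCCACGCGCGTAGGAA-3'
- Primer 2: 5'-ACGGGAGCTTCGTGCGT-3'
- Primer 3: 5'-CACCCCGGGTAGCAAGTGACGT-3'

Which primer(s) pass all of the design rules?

Primer 1 only.

Primer 1 (22 nt, A=8 T=2 G=6 C=6): GC 12/22 = 54.5% ✓; longest run = 2 ✓ — passes.
Primer 2 (17 nt, A=2 T=4 G=7 C=4): GC 11/17 = 64.7%, outside 41.5–55.0% ✗; longest run = 3 ✓ — fails.
Primer 3 (22 nt, A=5 T=3 G=7 C=7): GC 14/22 = 63.6%, outside 41.5–55.0% ✗; longest run = 4 ✓ — fails.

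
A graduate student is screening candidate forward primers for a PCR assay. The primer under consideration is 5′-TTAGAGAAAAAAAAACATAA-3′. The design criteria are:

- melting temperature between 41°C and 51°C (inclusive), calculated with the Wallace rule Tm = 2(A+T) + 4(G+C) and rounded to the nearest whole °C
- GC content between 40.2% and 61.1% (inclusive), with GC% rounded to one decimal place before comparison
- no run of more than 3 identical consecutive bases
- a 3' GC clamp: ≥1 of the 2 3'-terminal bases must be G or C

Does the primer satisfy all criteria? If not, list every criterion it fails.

Fails: GC content, homopolymer run, GC clamp.

Base counts: A=14, T=3, G=2, C=1 (length 20).
Tm: Tm = 2·17 + 4·3 = 46°C ✓
GC content: GC 3/20 = 15.0%, outside 40.2–61.1% ✗
homopolymer run: longest run = 9, exceeds 3 ✗
GC clamp: 3' end AA has 0 G/C, need ≥1 ✗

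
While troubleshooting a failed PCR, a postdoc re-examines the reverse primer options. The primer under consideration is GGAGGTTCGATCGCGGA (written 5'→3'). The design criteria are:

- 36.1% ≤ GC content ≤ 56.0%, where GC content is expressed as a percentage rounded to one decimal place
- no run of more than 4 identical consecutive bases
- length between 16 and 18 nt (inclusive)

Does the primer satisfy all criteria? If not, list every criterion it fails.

Fails: GC content.

Base counts: A=3, T=3, G=8, C=3 (length 17).
GC content: GC 11/17 = 64.7%, outside 36.1–56.0% ✗
homopolymer run: longest run = 2 ✓
length: length 17 ✓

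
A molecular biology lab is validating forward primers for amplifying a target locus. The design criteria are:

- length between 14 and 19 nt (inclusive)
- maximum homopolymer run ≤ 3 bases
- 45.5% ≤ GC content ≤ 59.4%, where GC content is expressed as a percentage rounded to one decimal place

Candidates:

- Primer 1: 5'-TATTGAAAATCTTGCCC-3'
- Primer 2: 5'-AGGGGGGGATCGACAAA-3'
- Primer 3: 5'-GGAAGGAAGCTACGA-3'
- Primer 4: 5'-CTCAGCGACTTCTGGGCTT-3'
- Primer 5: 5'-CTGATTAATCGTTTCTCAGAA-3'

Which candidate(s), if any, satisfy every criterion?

Primer 1 (17 nt, A=5 T=6 G=2 C=4): length 17 ✓; longest run = 4, exceeds 3 ✗; GC 6/17 = 35.3%, outside 45.5–59.4% ✗ — fails.
Primer 2 (17 nt, A=6 T=1 G=8 C=2): length 17 ✓; longest run = 7, exceeds 3 ✗; GC 10/17 = 58.8% ✓ — fails.
Primer 3 (15 nt, A=6 T=1 G=6 C=2): length 15 ✓; longest run = 2 ✓; GC 8/15 = 53.3% ✓ — passes.
Primer 4 (19 nt, A=2 T=6 G=5 C=6): length 19 ✓; longest run = 3 ✓; GC 11/19 = 57.9% ✓ — passes.
Primer 5 (21 nt, A=6 T=8 G=3 C=4): length 21, outside 14–19 ✗; longest run = 3 ✓; GC 7/21 = 33.3%, outside 45.5–59.4% ✗ — fails.

Primer 3 and Primer 4.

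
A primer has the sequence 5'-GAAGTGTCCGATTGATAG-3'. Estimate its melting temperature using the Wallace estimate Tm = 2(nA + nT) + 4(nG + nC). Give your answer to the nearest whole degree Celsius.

52°C

Base counts: A=5, T=5, G=6, C=2 (length 18).
Tm = 2·(5+5) + 4·(6+2) = 2·10 + 4·8 = 20 + 32 = 52°C.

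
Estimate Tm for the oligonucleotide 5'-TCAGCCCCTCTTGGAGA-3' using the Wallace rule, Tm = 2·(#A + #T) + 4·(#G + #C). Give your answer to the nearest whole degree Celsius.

Base counts: A=3, T=4, G=4, C=6 (length 17).
Tm = 2·(3+4) + 4·(4+6) = 2·7 + 4·10 = 14 + 40 = 54°C.

54°C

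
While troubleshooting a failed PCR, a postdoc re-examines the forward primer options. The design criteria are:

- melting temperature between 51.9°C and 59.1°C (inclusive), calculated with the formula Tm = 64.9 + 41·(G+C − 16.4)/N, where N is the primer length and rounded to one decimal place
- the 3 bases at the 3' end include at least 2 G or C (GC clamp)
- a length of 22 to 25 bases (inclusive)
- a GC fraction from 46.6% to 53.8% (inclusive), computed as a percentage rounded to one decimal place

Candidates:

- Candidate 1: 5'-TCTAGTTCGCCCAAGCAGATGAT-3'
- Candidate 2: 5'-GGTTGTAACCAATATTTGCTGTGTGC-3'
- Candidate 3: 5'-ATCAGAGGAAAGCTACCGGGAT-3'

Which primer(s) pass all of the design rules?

Candidate 1 (23 nt, A=6 T=6 G=5 C=6): Tm = 64.9 + 41·(11 − 16.4)/23 = 55.3°C ✓; 3' end GAT has 1 G/C, need ≥2 ✗; length 23 ✓; GC 11/23 = 47.8% ✓ — fails.
Candidate 2 (26 nt, A=5 T=10 G=7 C=4): Tm = 64.9 + 41·(11 − 16.4)/26 = 56.4°C ✓; 3' end TGC has 2 G/C ✓; length 26, outside 22–25 ✗; GC 11/26 = 42.3%, outside 46.6–53.8% ✗ — fails.
Candidate 3 (22 nt, A=8 T=3 G=7 C=4): Tm = 64.9 + 41·(11 − 16.4)/22 = 54.8°C ✓; 3' end GAT has 1 G/C, need ≥2 ✗; length 22 ✓; GC 11/22 = 50.0% ✓ — fails.

None of the candidates satisfy all criteria.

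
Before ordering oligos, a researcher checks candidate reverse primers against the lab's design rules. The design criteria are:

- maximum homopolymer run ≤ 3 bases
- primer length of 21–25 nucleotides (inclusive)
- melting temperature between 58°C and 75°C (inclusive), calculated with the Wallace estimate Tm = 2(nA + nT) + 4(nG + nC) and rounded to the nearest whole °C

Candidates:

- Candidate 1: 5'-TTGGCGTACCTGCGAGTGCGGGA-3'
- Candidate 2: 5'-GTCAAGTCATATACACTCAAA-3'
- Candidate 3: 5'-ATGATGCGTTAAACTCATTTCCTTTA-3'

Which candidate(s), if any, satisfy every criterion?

Candidate 1 (23 nt, A=3 T=5 G=10 C=5): longest run = 3 ✓; length 23 ✓; Tm = 2·8 + 4·15 = 76°C, outside 58–75°C ✗ — fails.
Candidate 2 (21 nt, A=9 T=5 G=2 C=5): longest run = 3 ✓; length 21 ✓; Tm = 2·14 + 4·7 = 56°C, outside 58–75°C ✗ — fails.
Candidate 3 (26 nt, A=7 T=11 G=3 C=5): longest run = 3 ✓; length 26, outside 21–25 ✗; Tm = 2·18 + 4·8 = 68°C ✓ — fails.

None of the candidates satisfy all criteria.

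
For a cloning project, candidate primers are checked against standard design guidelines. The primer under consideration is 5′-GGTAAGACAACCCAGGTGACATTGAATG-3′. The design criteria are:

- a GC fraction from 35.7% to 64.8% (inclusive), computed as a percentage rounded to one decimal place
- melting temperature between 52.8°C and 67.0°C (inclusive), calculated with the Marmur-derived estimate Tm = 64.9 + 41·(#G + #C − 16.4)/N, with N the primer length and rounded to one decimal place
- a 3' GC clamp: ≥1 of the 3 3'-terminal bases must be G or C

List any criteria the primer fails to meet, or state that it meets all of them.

Base counts: A=10, T=5, G=8, C=5 (length 28).
GC content: GC 13/28 = 46.4% ✓
Tm: Tm = 64.9 + 41·(13 − 16.4)/28 = 59.9°C ✓
GC clamp: 3' end ATG has 1 G/C ✓

Meets all criteria.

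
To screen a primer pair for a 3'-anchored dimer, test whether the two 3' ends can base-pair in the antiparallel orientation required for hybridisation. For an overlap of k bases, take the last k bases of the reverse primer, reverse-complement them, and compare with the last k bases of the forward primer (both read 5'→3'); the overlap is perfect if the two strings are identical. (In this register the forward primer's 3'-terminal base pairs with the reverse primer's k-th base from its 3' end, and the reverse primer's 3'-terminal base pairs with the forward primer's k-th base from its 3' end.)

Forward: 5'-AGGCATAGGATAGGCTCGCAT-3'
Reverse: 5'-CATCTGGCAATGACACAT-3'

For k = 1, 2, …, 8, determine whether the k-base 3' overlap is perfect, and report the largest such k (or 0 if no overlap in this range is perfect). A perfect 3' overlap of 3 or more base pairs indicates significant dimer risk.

Longest perfect overlap: 2 complementary base pairs; below the dimer-risk threshold (threshold 3).

Last 8 bases (5'→3') — forward …GCTCGCAT, reverse …TGACACAT.
Reverse complement of the reverse primer's last 8 bases: ATGTGTCA; its first k bases are the reverse complement of the reverse primer's last k bases, so a perfect k-base overlap needs the forward primer's last k bases to equal them.
Comparing (forward last k vs required): k=1: T vs A ✗; k=2: AT vs AT ✓; k=3: CAT vs ATG ✗; k=4: GCAT vs ATGT ✗; k=5: CGCAT vs ATGTG ✗; k=6: TCGCAT vs ATGTGT ✗; k=7: CTCGCAT vs ATGTGTC ✗; k=8: GCTCGCAT vs ATGTGTCA ✗.
Only k = 2 is perfect, so the longest perfect 3' overlap is 2.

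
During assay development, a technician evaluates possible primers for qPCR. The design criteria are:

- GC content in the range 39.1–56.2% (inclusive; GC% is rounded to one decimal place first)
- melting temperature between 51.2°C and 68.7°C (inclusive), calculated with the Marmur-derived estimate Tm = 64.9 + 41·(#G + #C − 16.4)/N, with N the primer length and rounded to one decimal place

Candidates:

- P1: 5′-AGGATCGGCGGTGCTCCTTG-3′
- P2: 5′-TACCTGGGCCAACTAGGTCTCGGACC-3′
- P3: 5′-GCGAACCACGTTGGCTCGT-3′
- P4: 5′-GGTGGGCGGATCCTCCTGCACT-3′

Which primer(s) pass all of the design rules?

P1 (20 nt, A=2 T=5 G=8 C=5): GC 13/20 = 65.0%, outside 39.1–56.2% ✗; Tm = 64.9 + 41·(13 − 16.4)/20 = 57.9°C ✓ — fails.
P2 (26 nt, A=5 T=5 G=7 C=9): GC 16/26 = 61.5%, outside 39.1–56.2% ✗; Tm = 64.9 + 41·(16 − 16.4)/26 = 64.3°C ✓ — fails.
P3 (19 nt, A=3 T=4 G=6 C=6): GC 12/19 = 63.2%, outside 39.1–56.2% ✗; Tm = 64.9 + 41·(12 − 16.4)/19 = 55.4°C ✓ — fails.
P4 (22 nt, A=2 T=5 G=8 C=7): GC 15/22 = 68.2%, outside 39.1–56.2% ✗; Tm = 64.9 + 41·(15 − 16.4)/22 = 62.3°C ✓ — fails.

None of the candidates satisfy all criteria.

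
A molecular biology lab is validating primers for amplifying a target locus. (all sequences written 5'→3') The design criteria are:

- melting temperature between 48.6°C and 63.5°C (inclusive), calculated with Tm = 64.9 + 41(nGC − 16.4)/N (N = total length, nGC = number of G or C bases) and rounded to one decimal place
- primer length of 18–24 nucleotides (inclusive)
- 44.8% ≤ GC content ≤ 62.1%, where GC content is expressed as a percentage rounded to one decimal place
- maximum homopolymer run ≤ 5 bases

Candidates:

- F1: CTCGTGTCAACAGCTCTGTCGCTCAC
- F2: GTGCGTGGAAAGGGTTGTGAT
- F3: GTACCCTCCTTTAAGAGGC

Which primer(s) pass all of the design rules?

F1 (26 nt, A=4 T=7 G=5 C=10): Tm = 64.9 + 41·(15 − 16.4)/26 = 62.7°C ✓; length 26, outside 18–24 ✗; GC 15/26 = 57.7% ✓; longest run = 2 ✓ — fails.
F2 (21 nt, A=4 T=6 G=10 C=1): Tm = 64.9 + 41·(11 − 16.4)/21 = 54.4°C ✓; length 21 ✓; GC 11/21 = 52.4% ✓; longest run = 3 ✓ — passes.
F3 (19 nt, A=4 T=5 G=4 C=6): Tm = 64.9 + 41·(10 − 16.4)/19 = 51.1°C ✓; length 19 ✓; GC 10/19 = 52.6% ✓; longest run = 3 ✓ — passes.

F2 and F3.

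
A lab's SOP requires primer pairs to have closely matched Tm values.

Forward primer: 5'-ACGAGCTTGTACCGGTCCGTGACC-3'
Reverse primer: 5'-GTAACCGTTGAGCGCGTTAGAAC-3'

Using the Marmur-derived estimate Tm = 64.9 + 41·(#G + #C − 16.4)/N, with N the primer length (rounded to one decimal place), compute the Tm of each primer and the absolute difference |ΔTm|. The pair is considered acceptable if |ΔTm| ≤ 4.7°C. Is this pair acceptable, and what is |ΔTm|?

Forward: G+C = 15, N = 24 → Tm = 64.9 + 41·(15 − 16.4)/24 = 62.5°C.
Reverse: G+C = 12, N = 23 → Tm = 64.9 + 41·(12 − 16.4)/23 = 57.1°C.
|ΔTm| = |62.5 − 57.1| = 5.4°C, > 4.7°C.

|ΔTm| = 5.4°C; the pair is not acceptable.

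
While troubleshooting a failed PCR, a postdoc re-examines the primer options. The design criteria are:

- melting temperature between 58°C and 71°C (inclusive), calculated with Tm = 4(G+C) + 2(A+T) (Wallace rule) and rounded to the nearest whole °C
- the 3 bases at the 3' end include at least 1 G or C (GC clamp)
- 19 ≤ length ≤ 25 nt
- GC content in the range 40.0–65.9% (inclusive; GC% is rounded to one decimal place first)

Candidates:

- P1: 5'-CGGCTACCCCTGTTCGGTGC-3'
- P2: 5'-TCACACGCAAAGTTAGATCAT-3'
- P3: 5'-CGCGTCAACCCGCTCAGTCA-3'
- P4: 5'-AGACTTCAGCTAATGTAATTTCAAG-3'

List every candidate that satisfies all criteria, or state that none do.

P3 only.

P1 (20 nt, A=1 T=5 G=6 C=8): Tm = 2·6 + 4·14 = 68°C ✓; 3' end TGC has 2 G/C ✓; length 20 ✓; GC 14/20 = 70.0%, outside 40.0–65.9% ✗ — fails.
P2 (21 nt, A=8 T=5 G=3 C=5): Tm = 2·13 + 4·8 = 58°C ✓; 3' end CAT has 1 G/C ✓; length 21 ✓; GC 8/21 = 38.1%, outside 40.0–65.9% ✗ — fails.
P3 (20 nt, A=4 T=3 G=4 C=9): Tm = 2·7 + 4·13 = 66°C ✓; 3' end TCA has 1 G/C ✓; length 20 ✓; GC 13/20 = 65.0% ✓ — passes.
P4 (25 nt, A=9 T=8 G=4 C=4): Tm = 2·17 + 4·8 = 66°C ✓; 3' end AAG has 1 G/C ✓; length 25 ✓; GC 8/25 = 32.0%, outside 40.0–65.9% ✗ — fails.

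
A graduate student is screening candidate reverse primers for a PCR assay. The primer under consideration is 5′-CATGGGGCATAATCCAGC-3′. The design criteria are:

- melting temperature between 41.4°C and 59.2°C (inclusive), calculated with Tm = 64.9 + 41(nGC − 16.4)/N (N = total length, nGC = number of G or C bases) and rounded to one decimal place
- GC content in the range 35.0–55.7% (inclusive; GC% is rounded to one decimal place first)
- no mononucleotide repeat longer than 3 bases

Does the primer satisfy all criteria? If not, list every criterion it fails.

Base counts: A=5, T=3, G=5, C=5 (length 18).
Tm: Tm = 64.9 + 41·(10 − 16.4)/18 = 50.3°C ✓
GC content: GC 10/18 = 55.6% ✓
homopolymer run: longest run = 4, exceeds 3 ✗

Fails: homopolymer run.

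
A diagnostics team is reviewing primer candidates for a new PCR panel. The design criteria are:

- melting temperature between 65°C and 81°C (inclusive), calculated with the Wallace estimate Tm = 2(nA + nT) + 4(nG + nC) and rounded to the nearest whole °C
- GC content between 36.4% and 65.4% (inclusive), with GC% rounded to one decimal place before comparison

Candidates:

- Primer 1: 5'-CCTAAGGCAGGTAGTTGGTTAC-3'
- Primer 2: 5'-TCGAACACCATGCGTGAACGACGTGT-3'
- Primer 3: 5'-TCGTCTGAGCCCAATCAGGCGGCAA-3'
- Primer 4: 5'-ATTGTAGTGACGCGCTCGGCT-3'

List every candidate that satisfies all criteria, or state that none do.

Primer 1 (22 nt, A=5 T=6 G=7 C=4): Tm = 2·11 + 4·11 = 66°C ✓; GC 11/22 = 50.0% ✓ — passes.
Primer 2 (26 nt, A=7 T=5 G=7 C=7): Tm = 2·12 + 4·14 = 80°C ✓; GC 14/26 = 53.8% ✓ — passes.
Primer 3 (25 nt, A=6 T=4 G=7 C=8): Tm = 2·10 + 4·15 = 80°C ✓; GC 15/25 = 60.0% ✓ — passes.
Primer 4 (21 nt, A=3 T=6 G=7 C=5): Tm = 2·9 + 4·12 = 66°C ✓; GC 12/21 = 57.1% ✓ — passes.

Primer 1, Primer 2, Primer 3 and Primer 4.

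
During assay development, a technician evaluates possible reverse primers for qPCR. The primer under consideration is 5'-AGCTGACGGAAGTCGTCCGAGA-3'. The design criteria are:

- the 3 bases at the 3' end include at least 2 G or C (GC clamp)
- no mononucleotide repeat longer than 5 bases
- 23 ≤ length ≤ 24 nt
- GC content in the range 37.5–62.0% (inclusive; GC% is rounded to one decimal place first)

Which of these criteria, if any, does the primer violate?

Fails: GC clamp, length.

Base counts: A=6, T=3, G=8, C=5 (length 22).
GC clamp: 3' end AGA has 1 G/C, need ≥2 ✗
homopolymer run: longest run = 2 ✓
length: length 22, outside 23–24 ✗
GC content: GC 13/22 = 59.1% ✓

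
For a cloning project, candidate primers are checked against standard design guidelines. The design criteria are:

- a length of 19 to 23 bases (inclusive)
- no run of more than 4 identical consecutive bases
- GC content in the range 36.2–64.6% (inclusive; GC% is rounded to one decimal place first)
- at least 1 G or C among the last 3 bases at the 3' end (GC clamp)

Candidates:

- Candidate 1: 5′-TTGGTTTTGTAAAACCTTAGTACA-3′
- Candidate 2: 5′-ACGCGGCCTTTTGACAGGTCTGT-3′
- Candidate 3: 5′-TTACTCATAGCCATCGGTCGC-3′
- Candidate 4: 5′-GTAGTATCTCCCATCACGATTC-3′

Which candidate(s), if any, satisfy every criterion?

Candidate 2, Candidate 3 and Candidate 4.

Candidate 1 (24 nt, A=7 T=10 G=4 C=3): length 24, outside 19–23 ✗; longest run = 4 ✓; GC 7/24 = 29.2%, outside 36.2–64.6% ✗; 3' end ACA has 1 G/C ✓ — fails.
Candidate 2 (23 nt, A=3 T=7 G=7 C=6): length 23 ✓; longest run = 4 ✓; GC 13/23 = 56.5% ✓; 3' end TGT has 1 G/C ✓ — passes.
Candidate 3 (21 nt, A=4 T=6 G=4 C=7): length 21 ✓; longest run = 2 ✓; GC 11/21 = 52.4% ✓; 3' end CGC has 3 G/C ✓ — passes.
Candidate 4 (22 nt, A=5 T=7 G=3 C=7): length 22 ✓; longest run = 3 ✓; GC 10/22 = 45.5% ✓; 3' end TTC has 1 G/C ✓ — passes.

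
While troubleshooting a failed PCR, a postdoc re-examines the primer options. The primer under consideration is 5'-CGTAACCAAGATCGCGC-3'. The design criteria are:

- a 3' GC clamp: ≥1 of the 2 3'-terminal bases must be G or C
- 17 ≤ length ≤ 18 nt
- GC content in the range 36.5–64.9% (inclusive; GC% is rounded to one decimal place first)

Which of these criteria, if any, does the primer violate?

Base counts: A=5, T=2, G=4, C=6 (length 17).
GC clamp: 3' end GC has 2 G/C ✓
length: length 17 ✓
GC content: GC 10/17 = 58.8% ✓

Meets all criteria.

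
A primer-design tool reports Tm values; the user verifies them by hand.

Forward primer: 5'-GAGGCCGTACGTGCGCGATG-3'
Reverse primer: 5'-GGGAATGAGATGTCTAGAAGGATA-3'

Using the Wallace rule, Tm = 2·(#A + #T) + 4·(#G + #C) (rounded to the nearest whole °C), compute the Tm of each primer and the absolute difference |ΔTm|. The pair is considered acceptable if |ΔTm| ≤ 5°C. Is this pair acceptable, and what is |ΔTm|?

|ΔTm| = 0°C; the pair is acceptable.

Forward: A=3 T=3 G=9 C=5 → Tm = 2·6 + 4·14 = 68°C.
Reverse: A=9 T=5 G=9 C=1 → Tm = 2·14 + 4·10 = 68°C.
|ΔTm| = |68 − 68| = 0°C, ≤ 5°C.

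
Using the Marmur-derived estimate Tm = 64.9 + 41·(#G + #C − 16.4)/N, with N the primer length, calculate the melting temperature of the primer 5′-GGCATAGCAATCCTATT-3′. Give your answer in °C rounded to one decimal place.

42.2°C

Base counts: A=5, T=5, G=3, C=4; G+C = 7, N = 17.
Tm = 64.9 + 41·(7 − 16.4)/17 = 64.9 + -385.40/17 = 42.2°C.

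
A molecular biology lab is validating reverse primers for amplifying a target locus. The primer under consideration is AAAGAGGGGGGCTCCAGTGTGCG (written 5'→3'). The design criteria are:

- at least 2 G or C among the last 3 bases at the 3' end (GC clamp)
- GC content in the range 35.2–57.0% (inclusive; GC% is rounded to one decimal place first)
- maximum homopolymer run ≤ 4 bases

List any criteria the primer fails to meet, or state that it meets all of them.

Base counts: A=5, T=3, G=11, C=4 (length 23).
GC clamp: 3' end GCG has 3 G/C ✓
GC content: GC 15/23 = 65.2%, outside 35.2–57.0% ✗
homopolymer run: longest run = 6, exceeds 4 ✗

Fails: GC content, homopolymer run.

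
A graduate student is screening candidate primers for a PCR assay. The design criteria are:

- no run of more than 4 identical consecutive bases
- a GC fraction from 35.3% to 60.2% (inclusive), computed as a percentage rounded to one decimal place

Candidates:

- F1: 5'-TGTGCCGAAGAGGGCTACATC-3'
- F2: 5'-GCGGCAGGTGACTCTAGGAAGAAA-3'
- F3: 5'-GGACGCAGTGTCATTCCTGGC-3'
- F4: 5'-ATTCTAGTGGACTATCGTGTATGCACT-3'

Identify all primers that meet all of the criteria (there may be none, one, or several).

F1, F2 and F4.

F1 (21 nt, A=5 T=4 G=7 C=5): longest run = 3 ✓; GC 12/21 = 57.1% ✓ — passes.
F2 (24 nt, A=8 T=3 G=9 C=4): longest run = 3 ✓; GC 13/24 = 54.2% ✓ — passes.
F3 (21 nt, A=3 T=5 G=7 C=6): longest run = 2 ✓; GC 13/21 = 61.9%, outside 35.3–60.2% ✗ — fails.
F4 (27 nt, A=6 T=10 G=6 C=5): longest run = 2 ✓; GC 11/27 = 40.7% ✓ — passes.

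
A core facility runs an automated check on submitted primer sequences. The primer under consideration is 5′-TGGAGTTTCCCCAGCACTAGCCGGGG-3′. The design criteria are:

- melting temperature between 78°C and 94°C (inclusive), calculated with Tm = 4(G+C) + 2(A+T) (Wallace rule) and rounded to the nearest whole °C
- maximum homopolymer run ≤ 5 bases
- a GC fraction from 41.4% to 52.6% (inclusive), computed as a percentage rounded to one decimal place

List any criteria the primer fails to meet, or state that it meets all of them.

Base counts: A=4, T=5, G=9, C=8 (length 26).
Tm: Tm = 2·9 + 4·17 = 86°C ✓
homopolymer run: longest run = 4 ✓
GC content: GC 17/26 = 65.4%, outside 41.4–52.6% ✗

Fails: GC content.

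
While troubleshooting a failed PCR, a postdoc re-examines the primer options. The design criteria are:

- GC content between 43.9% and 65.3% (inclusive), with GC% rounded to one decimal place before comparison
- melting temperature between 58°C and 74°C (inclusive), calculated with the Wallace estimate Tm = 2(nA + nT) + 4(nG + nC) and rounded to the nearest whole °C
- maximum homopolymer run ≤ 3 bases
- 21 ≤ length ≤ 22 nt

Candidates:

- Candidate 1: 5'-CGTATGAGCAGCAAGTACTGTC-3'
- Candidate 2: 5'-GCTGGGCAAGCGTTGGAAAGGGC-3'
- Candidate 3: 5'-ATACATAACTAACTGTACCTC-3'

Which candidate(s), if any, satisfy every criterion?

Candidate 1 (22 nt, A=6 T=5 G=6 C=5): GC 11/22 = 50.0% ✓; Tm = 2·11 + 4·11 = 66°C ✓; longest run = 2 ✓; length 22 ✓ — passes.
Candidate 2 (23 nt, A=5 T=3 G=11 C=4): GC 15/23 = 65.2% ✓; Tm = 2·8 + 4·15 = 76°C, outside 58–74°C ✗; longest run = 3 ✓; length 23, outside 21–22 ✗ — fails.
Candidate 3 (21 nt, A=8 T=6 G=1 C=6): GC 7/21 = 33.3%, outside 43.9–65.3% ✗; Tm = 2·14 + 4·7 = 56°C, outside 58–74°C ✗; longest run = 2 ✓; length 21 ✓ — fails.

Candidate 1 only.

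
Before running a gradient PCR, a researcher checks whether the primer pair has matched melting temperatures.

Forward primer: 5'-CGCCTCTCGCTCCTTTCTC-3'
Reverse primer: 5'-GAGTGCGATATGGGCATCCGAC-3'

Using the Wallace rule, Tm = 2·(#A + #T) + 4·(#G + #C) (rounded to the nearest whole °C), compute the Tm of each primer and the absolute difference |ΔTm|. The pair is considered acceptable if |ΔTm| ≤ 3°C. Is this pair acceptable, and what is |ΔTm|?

|ΔTm| = 8°C; the pair is not acceptable.

Forward: A=0 T=7 G=2 C=10 → Tm = 2·7 + 4·12 = 62°C.
Reverse: A=5 T=4 G=8 C=5 → Tm = 2·9 + 4·13 = 70°C.
|ΔTm| = |62 − 70| = 8°C, > 3°C.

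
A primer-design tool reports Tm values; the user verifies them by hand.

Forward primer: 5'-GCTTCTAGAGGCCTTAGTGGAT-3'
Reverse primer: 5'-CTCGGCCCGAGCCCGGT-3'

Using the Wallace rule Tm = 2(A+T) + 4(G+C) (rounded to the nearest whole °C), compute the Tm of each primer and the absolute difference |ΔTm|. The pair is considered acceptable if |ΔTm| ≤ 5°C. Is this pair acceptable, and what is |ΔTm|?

Forward: A=4 T=7 G=7 C=4 → Tm = 2·11 + 4·11 = 66°C.
Reverse: A=1 T=2 G=6 C=8 → Tm = 2·3 + 4·14 = 62°C.
|ΔTm| = |66 − 62| = 4°C, ≤ 5°C.

|ΔTm| = 4°C; the pair is acceptable.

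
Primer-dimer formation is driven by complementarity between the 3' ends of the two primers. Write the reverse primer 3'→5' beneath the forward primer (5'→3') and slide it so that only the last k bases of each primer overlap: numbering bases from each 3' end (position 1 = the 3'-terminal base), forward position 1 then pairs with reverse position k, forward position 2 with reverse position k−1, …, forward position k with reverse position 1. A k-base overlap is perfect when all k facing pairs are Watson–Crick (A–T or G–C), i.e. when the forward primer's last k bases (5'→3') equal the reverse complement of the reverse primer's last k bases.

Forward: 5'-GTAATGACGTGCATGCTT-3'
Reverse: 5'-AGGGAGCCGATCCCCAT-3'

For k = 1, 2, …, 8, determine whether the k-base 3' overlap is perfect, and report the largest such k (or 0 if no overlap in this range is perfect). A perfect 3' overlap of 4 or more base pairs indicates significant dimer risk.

Last 8 bases (5'→3') — forward …GCATGCTT, reverse …ATCCCCAT.
Reverse complement of the reverse primer's last 8 bases: ATGGGGAT; its first k bases are the reverse complement of the reverse primer's last k bases, so a perfect k-base overlap needs the forward primer's last k bases to equal them.
Comparing (forward last k vs required): k=1: T vs A ✗; k=2: TT vs AT ✗; k=3: CTT vs ATG ✗; k=4: GCTT vs ATGG ✗; k=5: TGCTT vs ATGGG ✗; k=6: ATGCTT vs ATGGGG ✗; k=7: CATGCTT vs ATGGGGA ✗; k=8: GCATGCTT vs ATGGGGAT ✗.
No overlap length from 1 to 8 is perfect, so the longest perfect 3' overlap is 0.

Longest perfect overlap: 0 complementary base pairs; below the dimer-risk threshold (threshold 4).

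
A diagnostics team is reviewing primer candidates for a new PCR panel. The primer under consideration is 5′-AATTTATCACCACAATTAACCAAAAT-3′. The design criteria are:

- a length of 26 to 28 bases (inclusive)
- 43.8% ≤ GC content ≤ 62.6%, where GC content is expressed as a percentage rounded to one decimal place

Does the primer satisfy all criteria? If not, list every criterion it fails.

Fails: GC content.

Base counts: A=13, T=7, G=0, C=6 (length 26).
length: length 26 ✓
GC content: GC 6/26 = 23.1%, outside 43.8–62.6% ✗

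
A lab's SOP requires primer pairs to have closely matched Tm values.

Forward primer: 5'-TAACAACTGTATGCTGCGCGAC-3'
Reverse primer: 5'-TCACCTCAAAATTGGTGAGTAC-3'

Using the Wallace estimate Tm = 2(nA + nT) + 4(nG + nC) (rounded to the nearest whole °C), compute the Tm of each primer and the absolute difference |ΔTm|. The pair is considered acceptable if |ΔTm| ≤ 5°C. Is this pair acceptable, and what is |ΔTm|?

|ΔTm| = 4°C; the pair is acceptable.

Forward: A=6 T=5 G=5 C=6 → Tm = 2·11 + 4·11 = 66°C.
Reverse: A=7 T=6 G=4 C=5 → Tm = 2·13 + 4·9 = 62°C.
|ΔTm| = |66 − 62| = 4°C, ≤ 5°C.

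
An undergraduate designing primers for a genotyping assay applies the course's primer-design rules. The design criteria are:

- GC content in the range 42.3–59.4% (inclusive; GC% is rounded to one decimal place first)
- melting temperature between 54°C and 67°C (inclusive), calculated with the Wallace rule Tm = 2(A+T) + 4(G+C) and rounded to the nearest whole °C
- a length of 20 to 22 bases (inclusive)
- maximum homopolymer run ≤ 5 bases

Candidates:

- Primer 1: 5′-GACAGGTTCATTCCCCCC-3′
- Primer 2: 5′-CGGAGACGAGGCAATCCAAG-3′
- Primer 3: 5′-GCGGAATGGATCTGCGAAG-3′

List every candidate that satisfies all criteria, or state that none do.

Primer 1 (18 nt, A=3 T=4 G=3 C=8): GC 11/18 = 61.1%, outside 42.3–59.4% ✗; Tm = 2·7 + 4·11 = 58°C ✓; length 18, outside 20–22 ✗; longest run = 6, exceeds 5 ✗ — fails.
Primer 2 (20 nt, A=7 T=1 G=7 C=5): GC 12/20 = 60.0%, outside 42.3–59.4% ✗; Tm = 2·8 + 4·12 = 64°C ✓; length 20 ✓; longest run = 2 ✓ — fails.
Primer 3 (19 nt, A=5 T=3 G=8 C=3): GC 11/19 = 57.9% ✓; Tm = 2·8 + 4·11 = 60°C ✓; length 19, outside 20–22 ✗; longest run = 2 ✓ — fails.

None of the candidates satisfy all criteria.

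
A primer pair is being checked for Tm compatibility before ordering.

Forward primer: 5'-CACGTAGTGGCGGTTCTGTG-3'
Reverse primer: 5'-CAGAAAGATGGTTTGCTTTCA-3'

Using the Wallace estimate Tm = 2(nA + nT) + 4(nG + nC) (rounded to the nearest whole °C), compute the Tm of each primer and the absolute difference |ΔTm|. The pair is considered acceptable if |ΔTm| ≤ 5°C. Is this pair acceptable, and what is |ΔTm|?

|ΔTm| = 6°C; the pair is not acceptable.

Forward: A=2 T=6 G=8 C=4 → Tm = 2·8 + 4·12 = 64°C.
Reverse: A=6 T=7 G=5 C=3 → Tm = 2·13 + 4·8 = 58°C.
|ΔTm| = |64 − 58| = 6°C, > 5°C.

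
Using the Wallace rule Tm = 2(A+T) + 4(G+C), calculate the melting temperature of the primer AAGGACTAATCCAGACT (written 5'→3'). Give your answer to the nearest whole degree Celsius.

Base counts: A=7, T=3, G=3, C=4 (length 17).
Tm = 2·(7+3) + 4·(3+4) = 2·10 + 4·7 = 20 + 28 = 48°C.

48°C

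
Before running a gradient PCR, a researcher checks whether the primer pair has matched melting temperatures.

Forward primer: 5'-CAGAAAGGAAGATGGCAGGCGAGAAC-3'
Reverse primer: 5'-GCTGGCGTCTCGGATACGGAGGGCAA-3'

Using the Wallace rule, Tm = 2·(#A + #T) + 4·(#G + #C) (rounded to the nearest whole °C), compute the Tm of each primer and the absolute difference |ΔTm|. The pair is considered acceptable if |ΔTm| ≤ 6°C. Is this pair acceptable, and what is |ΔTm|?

|ΔTm| = 6°C; the pair is acceptable.

Forward: A=11 T=1 G=10 C=4 → Tm = 2·12 + 4·14 = 80°C.
Reverse: A=5 T=4 G=11 C=6 → Tm = 2·9 + 4·17 = 86°C.
|ΔTm| = |80 − 86| = 6°C, ≤ 6°C.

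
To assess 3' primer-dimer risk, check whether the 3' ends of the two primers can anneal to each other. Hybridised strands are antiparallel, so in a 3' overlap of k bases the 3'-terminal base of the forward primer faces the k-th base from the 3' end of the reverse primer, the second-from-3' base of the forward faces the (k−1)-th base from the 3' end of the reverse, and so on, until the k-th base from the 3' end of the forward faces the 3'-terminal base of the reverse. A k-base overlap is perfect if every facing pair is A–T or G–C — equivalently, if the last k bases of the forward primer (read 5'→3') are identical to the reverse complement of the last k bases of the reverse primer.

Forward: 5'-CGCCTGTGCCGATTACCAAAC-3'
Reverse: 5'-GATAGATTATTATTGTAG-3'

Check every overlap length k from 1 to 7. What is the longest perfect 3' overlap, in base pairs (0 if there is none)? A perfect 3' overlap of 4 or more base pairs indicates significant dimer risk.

Longest perfect overlap: 1 complementary base pair; below the dimer-risk threshold (threshold 4).

Last 7 bases (5'→3') — forward …ACCAAAC, reverse …ATTGTAG.
Reverse complement of the reverse primer's last 7 bases: CTACAAT; its first k bases are the reverse complement of the reverse primer's last k bases, so a perfect k-base overlap needs the forward primer's last k bases to equal them.
Comparing (forward last k vs required): k=1: C vs C ✓; k=2: AC vs CT ✗; k=3: AAC vs CTA ✗; k=4: AAAC vs CTAC ✗; k=5: CAAAC vs CTACA ✗; k=6: CCAAAC vs CTACAA ✗; k=7: ACCAAAC vs CTACAAT ✗.
Only k = 1 is perfect, so the longest perfect 3' overlap is 1.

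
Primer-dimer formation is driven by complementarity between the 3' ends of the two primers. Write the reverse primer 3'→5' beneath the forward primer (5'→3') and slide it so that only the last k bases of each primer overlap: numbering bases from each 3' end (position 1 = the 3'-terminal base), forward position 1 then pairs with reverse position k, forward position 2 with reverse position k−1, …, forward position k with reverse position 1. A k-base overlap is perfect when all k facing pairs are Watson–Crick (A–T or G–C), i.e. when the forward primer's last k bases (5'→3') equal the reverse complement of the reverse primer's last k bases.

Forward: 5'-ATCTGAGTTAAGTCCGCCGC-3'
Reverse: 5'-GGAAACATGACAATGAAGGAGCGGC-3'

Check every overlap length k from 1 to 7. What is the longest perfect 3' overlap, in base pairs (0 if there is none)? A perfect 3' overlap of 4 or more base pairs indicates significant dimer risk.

Last 7 bases (5'→3') — forward …CCGCCGC, reverse …GAGCGGC.
Reverse complement of the reverse primer's last 7 bases: GCCGCTC; its first k bases are the reverse complement of the reverse primer's last k bases, so a perfect k-base overlap needs the forward primer's last k bases to equal them.
Comparing (forward last k vs required): k=1: C vs G ✗; k=2: GC vs GC ✓; k=3: CGC vs GCC ✗; k=4: CCGC vs GCCG ✗; k=5: GCCGC vs GCCGC ✓; k=6: CGCCGC vs GCCGCT ✗; k=7: CCGCCGC vs GCCGCTC ✗.
Perfect overlaps at k = 2, 5; the largest is 5.

Longest perfect overlap: 5 complementary base pairs; significant dimer risk (threshold 4).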